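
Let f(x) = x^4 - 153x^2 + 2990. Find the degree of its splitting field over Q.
[K : Q] = 4

Solving the quadratic in x^2: x^2 = (153 ± √(153^2 - 4·2990))/2 = (153 ± √11449)/2 = (153 ± 107)/2, giving x^2 = 130 or x^2 = 23. So f(x) = (x^2 - 130)(x^2 - 23) and the roots of f are ±√130, ±√23. Hence the splitting field is K = Q(√130, √23). Since 130 and 23 are distinct squarefree integers > 1, their product 2990 is not a perfect square, so √23 ∉ Q(√130). By the tower law [K:Q] = [Q(√130,√23):Q(√130)] · [Q(√130):Q] = 2 · 2 = 4.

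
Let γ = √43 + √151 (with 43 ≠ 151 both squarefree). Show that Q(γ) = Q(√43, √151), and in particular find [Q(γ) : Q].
[Q(γ) : Q] = 4 (equivalently, Q(γ) = Q(√43, √151))

Obviously Q(γ) ⊆ Q(√43, √151), and [Q(√43, √151):Q] = 4 (since 43, 151 are distinct squarefree integers > 1 with 6493 not a perfect square). To show equality we compute the minimal polynomial of γ. From γ = √43 + √151: γ^2 = 43 + 2√(6493) + 151 = 194 + 2√(6493), so γ^2 - 194 = 2√(6493); squaring, (γ^2 - 194)^2 = 4·6493, i.e. γ^4 - 388γ^2 + 37636 - 25972 = 0, i.e. γ^4 - 388γ^2 + 11664 = 0. So γ is a root of x^4 - 388x^2 + 11664. This polynomial is irreducible over Q: it has no rational root (each ±√43 ± √151 is irrational), and any factorization into two quadratics over Q would force √(6493) ∈ Q (pairing opposite roots) or √43, √151 ∈ Q (other pairings), all impossible. Hence [Q(γ):Q] = 4 = [Q(√43, √151):Q], so Q(γ) = Q(√43, √151).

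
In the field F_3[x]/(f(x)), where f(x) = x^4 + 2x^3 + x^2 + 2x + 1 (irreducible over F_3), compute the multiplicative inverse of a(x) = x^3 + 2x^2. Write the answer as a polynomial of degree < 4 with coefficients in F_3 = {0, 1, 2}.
a(x)^(-1) ≡ x^3 + 2x^2 + 2 (mod f(x))

Since f is irreducible over F_3, F_3[x]/(f) is a field and a(x) ≠ 0 has an inverse. Apply the extended Euclidean algorithm to f(x) and a(x) in F_3[x]: f(x) = (x)·a(x) + (x^2 + 2x + 1);  a(x) = (x)·(x^2 + 2x + 1) + (2x);  (x^2 + 2x + 1) = (2x + 1)·(2x) + (1). The last nonzero remainder is the constant 1 = gcd(f, a) in F_3. Back-substituting through the division chain expresses 1 = s(x)·a(x) + t(x)·f(x) with s(x) ≡ x^3 + 2x^2 + 2 (mod f), so a(x)^(-1) ≡ s(x) = x^3 + 2x^2 + 2 (mod f). Check: (x^3 + 2x^2)·(x^3 + 2x^2 + 2) = x^6 + x^5 + x^4 + 2x^3 + x^2 ≡ 1 (mod x^4 + 2x^3 + x^2 + 2x + 1).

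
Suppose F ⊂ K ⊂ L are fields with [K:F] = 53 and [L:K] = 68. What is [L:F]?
[L:F] = 3604

The tower law says that for any tower of field extensions F ⊂ K ⊂ L with finite degrees, [L:F] = [L:K] · [K:F]. Here this gives [L:F] = 68 · 53 = 3604.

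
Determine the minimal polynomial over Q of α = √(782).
m_α(x) = x^2 - 782

α satisfies α^2 - 782 = 0, so x^2 - 782 annihilates α. Since d = 782 is squarefree and ≠ 1, it is not a perfect square in Q, so x^2 - 782 has no rational root and is therefore irreducible over Q (a degree-2 polynomial over a field is irreducible iff it has no root). Hence m_α(x) = x^2 - 782.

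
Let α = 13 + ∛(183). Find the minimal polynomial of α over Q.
m_α(x) = x^3 - 39x^2 + 507x - 2380

Set β = α - 13 = ∛(183), so β^3 = 183. Then (α - 13)^3 - 183 = 0, i.e. α is a root of g(x) = (x - 13)^3 - 183 = x^3 - 39x^2 + 507x - 2380. Since g(x) = h(x - 13) where h(x) = x^3 - 183, and h is irreducible over Q (because 183 is not a perfect cube, so h has no rational root, and a monic cubic with no rational root is irreducible), g is also irreducible (irreducibility is preserved under the substitution x → x - 13). Hence m_α(x) = x^3 - 39x^2 + 507x - 2380.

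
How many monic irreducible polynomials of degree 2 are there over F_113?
There are 6328 monic irreducible polynomials of degree 2 over F_113

Each element of F_{113^2} that lies in no proper subfield is a root of exactly one monic irreducible of degree 2 over F_113, and each such polynomial has 2 distinct roots in F_{113^2}. By Möbius inversion the count is N_113(2) = (1/2) Σ_{d|2} μ(2/d) · 113^d = (1/2)(μ(2)·113^1 + μ(1)·113^2) = 12656/2 = 6328.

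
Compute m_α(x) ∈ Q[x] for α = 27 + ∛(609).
m_α(x) = x^3 - 81x^2 + 2187x - 20292

Set β = α - 27 = ∛(609), so β^3 = 609. Then (α - 27)^3 - 609 = 0, i.e. α is a root of g(x) = (x - 27)^3 - 609 = x^3 - 81x^2 + 2187x - 20292. Since g(x) = h(x - 27) where h(x) = x^3 - 609, and h is irreducible over Q (because 609 is not a perfect cube, so h has no rational root, and a monic cubic with no rational root is irreducible), g is also irreducible (irreducibility is preserved under the substitution x → x - 27). Hence m_α(x) = x^3 - 81x^2 + 2187x - 20292.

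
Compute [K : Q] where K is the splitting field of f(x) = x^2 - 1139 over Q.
[K : Q] = 2

f(x) = x^2 - 1139 factors as (x - √1139)(x + √1139). The splitting field is K = Q(√1139). Since 1139 is squarefree and > 1, it is not a perfect square, so x^2 - 1139 is irreducible over Q and [Q(√1139) : Q] = 2. Hence [K : Q] = 2.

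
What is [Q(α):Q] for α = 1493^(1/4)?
[Q(α):Q] = 4

α is a root of x^4 - 1493. By Eisenstein's criterion at the prime p = 1493 (which divides the constant term 1493 but p^2 = 2229049 does not, since 1493 is squarefree), x^4 - 1493 is irreducible over Q. Hence [Q(α):Q] = 4.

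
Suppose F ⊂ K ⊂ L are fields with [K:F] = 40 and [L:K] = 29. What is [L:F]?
[L:F] = 1160

The tower law says that for any tower of field extensions F ⊂ K ⊂ L with finite degrees, [L:F] = [L:K] · [K:F]. Here this gives [L:F] = 29 · 40 = 1160.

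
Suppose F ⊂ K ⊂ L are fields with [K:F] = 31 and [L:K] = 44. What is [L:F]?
[L:F] = 1364

The tower law says that for any tower of field extensions F ⊂ K ⊂ L with finite degrees, [L:F] = [L:K] · [K:F]. Here this gives [L:F] = 44 · 31 = 1364.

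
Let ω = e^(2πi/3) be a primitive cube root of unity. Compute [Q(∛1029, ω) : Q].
[Q(∛1029, ω) : Q] = 6

[Q(∛1029):Q] = 3 (min poly x^3 - 1029, irreducible since 1029 is not a perfect cube). [Q(ω):Q] = 2 (min poly x^2 + x + 1). Since Q(∛1029) ⊂ R and ω ∉ R, we have ω ∉ Q(∛1029), so x^2 + x + 1 remains irreducible over Q(∛1029) and [Q(∛1029, ω) : Q(∛1029)] = 2. By the tower law, [Q(∛1029, ω) : Q] = 3 · 2 = 6. (In fact Q(∛1029, ω) is the splitting field of x^3 - 1029 over Q.)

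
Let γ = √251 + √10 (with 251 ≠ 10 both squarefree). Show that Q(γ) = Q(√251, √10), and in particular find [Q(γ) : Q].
[Q(γ) : Q] = 4 (equivalently, Q(γ) = Q(√251, √10))

Obviously Q(γ) ⊆ Q(√251, √10), and [Q(√251, √10):Q] = 4 (since 251, 10 are distinct squarefree integers > 1 with 2510 not a perfect square). To show equality we compute the minimal polynomial of γ. From γ = √251 + √10: γ^2 = 251 + 2√(2510) + 10 = 261 + 2√(2510), so γ^2 - 261 = 2√(2510); squaring, (γ^2 - 261)^2 = 4·2510, i.e. γ^4 - 522γ^2 + 68121 - 10040 = 0, i.e. γ^4 - 522γ^2 + 58081 = 0. So γ is a root of x^4 - 522x^2 + 58081. This polynomial is irreducible over Q: it has no rational root (each ±√251 ± √10 is irrational), and any factorization into two quadratics over Q would force √(2510) ∈ Q (pairing opposite roots) or √251, √10 ∈ Q (other pairings), all impossible. Hence [Q(γ):Q] = 4 = [Q(√251, √10):Q], so Q(γ) = Q(√251, √10).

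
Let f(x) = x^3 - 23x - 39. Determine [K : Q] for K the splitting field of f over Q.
[K : Q] = 6

By the rational root test, any rational root of the monic integer polynomial f(x) = x^3 - 23x - 39 must be an integer dividing the constant term -39, i.e. one of ±{1, 3, 13, 39}. Evaluating: f(1) = -61, f(-1) = -17, f(3) = -81, f(-3) = 3, f(13) = 1859, f(-13) = -1937, f(39) = 58383, f(-39) = -58461; none is 0, so f has no rational root and is therefore irreducible over Q (a cubic with no linear factor over a field is irreducible). For an irreducible cubic, the Galois group is A_3 or S_3 according as the discriminant disc(f) = -4a^3 - 27b^2 = -4·(-23)^3 - 27·(-39)^2 = 7601 is or is not a square in Q. Here disc(f) = 7601 is not a perfect square in Q, so the Galois group of f over Q is not contained in A_3 and must be all of S_3. The splitting field has degree |S_3| = 6 over Q, so [K : Q] = 6.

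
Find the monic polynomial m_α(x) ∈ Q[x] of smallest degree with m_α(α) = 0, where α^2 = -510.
m_α(x) = x^2 + 510

α satisfies α^2 + 510 = 0, so x^2 + 510 annihilates α. Since d = -510 is squarefree and ≠ 1, it is not a perfect square in Q, so x^2 + 510 has no rational root and is therefore irreducible over Q (a degree-2 polynomial over a field is irreducible iff it has no root). Hence m_α(x) = x^2 + 510.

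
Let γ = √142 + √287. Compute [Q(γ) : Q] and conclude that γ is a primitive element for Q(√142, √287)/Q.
[Q(γ) : Q] = 4 (equivalently, Q(γ) = Q(√142, √287))

Obviously Q(γ) ⊆ Q(√142, √287), and [Q(√142, √287):Q] = 4 (since 142, 287 are distinct squarefree integers > 1 with 40754 not a perfect square). To show equality we compute the minimal polynomial of γ. From γ = √142 + √287: γ^2 = 142 + 2√(40754) + 287 = 429 + 2√(40754), so γ^2 - 429 = 2√(40754); squaring, (γ^2 - 429)^2 = 4·40754, i.e. γ^4 - 858γ^2 + 184041 - 163016 = 0, i.e. γ^4 - 858γ^2 + 21025 = 0. So γ is a root of x^4 - 858x^2 + 21025. This polynomial is irreducible over Q: it has no rational root (each ±√142 ± √287 is irrational), and any factorization into two quadratics over Q would force √(40754) ∈ Q (pairing opposite roots) or √142, √287 ∈ Q (other pairings), all impossible. Hence [Q(γ):Q] = 4 = [Q(√142, √287):Q], so Q(γ) = Q(√142, √287).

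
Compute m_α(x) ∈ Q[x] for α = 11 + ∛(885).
m_α(x) = x^3 - 33x^2 + 363x - 2216

Set β = α - 11 = ∛(885), so β^3 = 885. Then (α - 11)^3 - 885 = 0, i.e. α is a root of g(x) = (x - 11)^3 - 885 = x^3 - 33x^2 + 363x - 2216. Since g(x) = h(x - 11) where h(x) = x^3 - 885, and h is irreducible over Q (because 885 is not a perfect cube, so h has no rational root, and a monic cubic with no rational root is irreducible), g is also irreducible (irreducibility is preserved under the substitution x → x - 11). Hence m_α(x) = x^3 - 33x^2 + 363x - 2216.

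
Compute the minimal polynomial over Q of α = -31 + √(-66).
m_α(x) = x^2 + 62x + 1027

From α + 31 = √(-66), squaring gives (α + 31)^2 = -66, i.e. α^2 + 62α + 961 = -66, so α^2 + 62α + 1027 = 0. The discriminant of x^2 + 62x + 1027 is (62)^2 - 4·(1027) = 3844 - 4108 = -264, and 4·(-66) is not a perfect square in Q since -66 is squarefree and ≠ 1. Hence x^2 + 62x + 1027 is irreducible over Q and is the minimal polynomial of α.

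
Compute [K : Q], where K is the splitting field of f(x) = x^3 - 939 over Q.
[K : Q] = 6

The roots of x^3 - 939 are ∛939, ω∛939, ω^2∛939 where ω = e^(2πi/3) is a primitive cube root of unity, so K = Q(∛939, ω). Now [Q(∛939):Q] = 3 (since 939 is not a perfect cube, x^3 - 939 is irreducible) and [Q(ω):Q] = 2. Both 2 and 3 divide [K:Q], and [K:Q] ≤ 3·2 = 6, so [K:Q] = 6. (Equivalently: Q(∛939) ⊂ R but ω ∉ R, so [K : Q(∛939)] = 2.)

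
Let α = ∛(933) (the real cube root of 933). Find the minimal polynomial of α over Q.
m_α(x) = x^3 - 933

α satisfies α^3 = 933, so x^3 - 933 annihilates α. By the rational root test, a rational root p/q (in lowest terms) of x^3 - 933 would satisfy p^3 = 933 q^3, forcing q = 1 and p^3 = 933; but 933 is not a perfect cube, contradiction. A monic cubic over Q with no rational root is irreducible (any nontrivial factorization would include a linear factor). Hence x^3 - 933 is the minimal polynomial of α, and in particular [Q(α):Q] = 3.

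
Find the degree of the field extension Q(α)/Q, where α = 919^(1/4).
[Q(α):Q] = 4

α is a root of x^4 - 919. By Eisenstein's criterion at the prime p = 919 (which divides the constant term 919 but p^2 = 844561 does not, since 919 is squarefree), x^4 - 919 is irreducible over Q. Hence [Q(α):Q] = 4.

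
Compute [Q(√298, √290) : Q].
[Q(√298, √290) : Q] = 4

[Q(√298):Q] = 2 (min poly x^2 - 298, irreducible since 298 is squarefree > 1). For the top step, suppose √290 ∈ Q(√298), say √290 = c + d√298 with c, d ∈ Q. Squaring: 290 = c^2 + 298d^2 + 2cd√298. Since √298 ∉ Q this forces 2cd = 0. If d = 0 then √290 = c ∈ Q, contradicting 290 squarefree > 1. If c = 0 then 290 = 298d^2, so 298·290 = (298d)^2 is a perfect square in Q — but 298·290 = 86420 is not a perfect square (since 298 and 290 are distinct squarefree integers). Contradiction. Hence √290 ∉ Q(√298), so x^2 - 290 stays irreducible over Q(√298) and [Q(√298, √290) : Q(√298)] = 2. By the tower law, [Q(√298, √290) : Q] = 2 · 2 = 4.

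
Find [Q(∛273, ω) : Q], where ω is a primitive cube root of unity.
[Q(∛273, ω) : Q] = 6

[Q(∛273):Q] = 3 (min poly x^3 - 273, irreducible since 273 is not a perfect cube). [Q(ω):Q] = 2 (min poly x^2 + x + 1). Since Q(∛273) ⊂ R and ω ∉ R, we have ω ∉ Q(∛273), so x^2 + x + 1 remains irreducible over Q(∛273) and [Q(∛273, ω) : Q(∛273)] = 2. By the tower law, [Q(∛273, ω) : Q] = 3 · 2 = 6. (In fact Q(∛273, ω) is the splitting field of x^3 - 273 over Q.)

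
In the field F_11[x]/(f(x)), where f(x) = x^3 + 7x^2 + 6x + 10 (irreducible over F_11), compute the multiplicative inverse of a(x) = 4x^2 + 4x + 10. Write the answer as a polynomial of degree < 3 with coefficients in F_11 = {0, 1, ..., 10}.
a(x)^(-1) ≡ 10x^2 + 6x + 3 (mod f(x))

Since f is irreducible over F_11, F_11[x]/(f) is a field and a(x) ≠ 0 has an inverse. Apply the extended Euclidean algorithm to f(x) and a(x) in F_11[x]: f(x) = (3x + 7)·a(x) + (3x + 6);  a(x) = (5x + 6)·(3x + 6) + (7). The last nonzero remainder is the constant 7 = gcd(f, a) in F_11. Back-substituting through the division chain expresses 7 = s(x)·a(x) + t(x)·f(x) with s(x) ≡ 4x^2 + 9x + 10 (mod f), so (4x^2 + 9x + 10)·a(x) ≡ 7 (mod f). Multiplying by 7^(-1) ≡ 8 in F_11 gives a(x)^(-1) ≡ 8·(4x^2 + 9x + 10) ≡ 10x^2 + 6x + 3 (mod f). Check: (4x^2 + 4x + 10)·(10x^2 + 6x + 3) = 7x^4 + 9x^3 + 4x^2 + 6x + 8 ≡ 1 (mod x^3 + 7x^2 + 6x + 10).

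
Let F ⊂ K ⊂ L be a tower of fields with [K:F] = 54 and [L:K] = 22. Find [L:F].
[L:F] = 1188

The tower law says that for any tower of field extensions F ⊂ K ⊂ L with finite degrees, [L:F] = [L:K] · [K:F]. Here this gives [L:F] = 22 · 54 = 1188.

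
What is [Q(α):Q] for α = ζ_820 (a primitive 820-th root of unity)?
[Q(α):Q] = 320

The minimal polynomial of ζ_820 over Q is the 820-th cyclotomic polynomial Φ_820(x), which is irreducible over Q and has degree φ(820) = 320. Hence [Q(α):Q] = φ(820) = 320.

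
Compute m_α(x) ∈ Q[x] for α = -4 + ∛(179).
m_α(x) = x^3 + 12x^2 + 48x - 115

Set β = α + 4 = ∛(179), so β^3 = 179. Then (α + 4)^3 - 179 = 0, i.e. α is a root of g(x) = (x + 4)^3 - 179 = x^3 + 12x^2 + 48x - 115. Since g(x) = h(x + 4) where h(x) = x^3 - 179, and h is irreducible over Q (because 179 is not a perfect cube, so h has no rational root, and a monic cubic with no rational root is irreducible), g is also irreducible (irreducibility is preserved under the substitution x → x + 4). Hence m_α(x) = x^3 + 12x^2 + 48x - 115.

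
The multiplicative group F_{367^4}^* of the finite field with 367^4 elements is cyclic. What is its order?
|F_{367^4}^*| = 18141126720

F_{367^4} has 367^4 = 18141126721 elements; its multiplicative group consists of all nonzero elements, so |F_{367^4}^*| = 18141126721 - 1 = 18141126720. (It is cyclic since any finite subgroup of the multiplicative group of a field is cyclic.)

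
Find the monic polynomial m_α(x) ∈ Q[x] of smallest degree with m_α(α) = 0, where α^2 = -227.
m_α(x) = x^2 + 227

α satisfies α^2 + 227 = 0, so x^2 + 227 annihilates α. Since d = -227 is squarefree and ≠ 1, it is not a perfect square in Q, so x^2 + 227 has no rational root and is therefore irreducible over Q (a degree-2 polynomial over a field is irreducible iff it has no root). Hence m_α(x) = x^2 + 227.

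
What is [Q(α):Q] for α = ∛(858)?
[Q(α):Q] = 3

The minimal polynomial of α is x^3 - 858, irreducible over Q since 858 is not a perfect cube (so x^3 - 858 has no rational root). Hence [Q(α):Q] = deg(m_α) = 3.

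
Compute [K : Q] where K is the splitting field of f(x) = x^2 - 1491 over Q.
[K : Q] = 2

f(x) = x^2 - 1491 factors as (x - √1491)(x + √1491). The splitting field is K = Q(√1491). Since 1491 is squarefree and > 1, it is not a perfect square, so x^2 - 1491 is irreducible over Q and [Q(√1491) : Q] = 2. Hence [K : Q] = 2.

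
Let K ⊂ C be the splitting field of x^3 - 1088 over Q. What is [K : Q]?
[K : Q] = 6

The roots of x^3 - 1088 are ∛1088, ω∛1088, ω^2∛1088 where ω = e^(2πi/3) is a primitive cube root of unity, so K = Q(∛1088, ω). Now [Q(∛1088):Q] = 3 (since 1088 is not a perfect cube, x^3 - 1088 is irreducible) and [Q(ω):Q] = 2. Both 2 and 3 divide [K:Q], and [K:Q] ≤ 3·2 = 6, so [K:Q] = 6. (Equivalently: Q(∛1088) ⊂ R but ω ∉ R, so [K : Q(∛1088)] = 2.)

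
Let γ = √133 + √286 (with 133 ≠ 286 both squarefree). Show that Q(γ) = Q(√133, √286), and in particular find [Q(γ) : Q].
[Q(γ) : Q] = 4 (equivalently, Q(γ) = Q(√133, √286))

Obviously Q(γ) ⊆ Q(√133, √286), and [Q(√133, √286):Q] = 4 (since 133, 286 are distinct squarefree integers > 1 with 38038 not a perfect square). To show equality we compute the minimal polynomial of γ. From γ = √133 + √286: γ^2 = 133 + 2√(38038) + 286 = 419 + 2√(38038), so γ^2 - 419 = 2√(38038); squaring, (γ^2 - 419)^2 = 4·38038, i.e. γ^4 - 838γ^2 + 175561 - 152152 = 0, i.e. γ^4 - 838γ^2 + 23409 = 0. So γ is a root of x^4 - 838x^2 + 23409. This polynomial is irreducible over Q: it has no rational root (each ±√133 ± √286 is irrational), and any factorization into two quadratics over Q would force √(38038) ∈ Q (pairing opposite roots) or √133, √286 ∈ Q (other pairings), all impossible. Hence [Q(γ):Q] = 4 = [Q(√133, √286):Q], so Q(γ) = Q(√133, √286).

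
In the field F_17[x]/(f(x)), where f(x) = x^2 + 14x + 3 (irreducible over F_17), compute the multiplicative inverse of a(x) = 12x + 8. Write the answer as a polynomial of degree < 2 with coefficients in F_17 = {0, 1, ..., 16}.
a(x)^(-1) ≡ 11x + 5 (mod f(x))

Since f is irreducible over F_17, F_17[x]/(f) is a field and a(x) ≠ 0 has an inverse. Apply the extended Euclidean algorithm to f(x) and a(x) in F_17[x]: f(x) = (10x + 3)·a(x) + (13). The last nonzero remainder is the constant 13 = gcd(f, a) in F_17. Back-substituting through the division chain expresses 13 = s(x)·a(x) + t(x)·f(x) with s(x) ≡ 7x + 14 (mod f), so (7x + 14)·a(x) ≡ 13 (mod f). Multiplying by 13^(-1) ≡ 4 in F_17 gives a(x)^(-1) ≡ 4·(7x + 14) ≡ 11x + 5 (mod f). Check: (12x + 8)·(11x + 5) = 13x^2 + 12x + 6 ≡ 1 (mod x^2 + 14x + 3).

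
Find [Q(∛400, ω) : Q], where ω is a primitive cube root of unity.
[Q(∛400, ω) : Q] = 6

[Q(∛400):Q] = 3 (min poly x^3 - 400, irreducible since 400 is not a perfect cube). [Q(ω):Q] = 2 (min poly x^2 + x + 1). Since Q(∛400) ⊂ R and ω ∉ R, we have ω ∉ Q(∛400), so x^2 + x + 1 remains irreducible over Q(∛400) and [Q(∛400, ω) : Q(∛400)] = 2. By the tower law, [Q(∛400, ω) : Q] = 3 · 2 = 6. (In fact Q(∛400, ω) is the splitting field of x^3 - 400 over Q.)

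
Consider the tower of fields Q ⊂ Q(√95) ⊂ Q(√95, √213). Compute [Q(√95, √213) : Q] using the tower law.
[Q(√95, √213) : Q] = 4

[Q(√95):Q] = 2 (min poly x^2 - 95, irreducible since 95 is squarefree > 1). For the top step, suppose √213 ∈ Q(√95), say √213 = c + d√95 with c, d ∈ Q. Squaring: 213 = c^2 + 95d^2 + 2cd√95. Since √95 ∉ Q this forces 2cd = 0. If d = 0 then √213 = c ∈ Q, contradicting 213 squarefree > 1. If c = 0 then 213 = 95d^2, so 95·213 = (95d)^2 is a perfect square in Q — but 95·213 = 20235 is not a perfect square (since 95 and 213 are distinct squarefree integers). Contradiction. Hence √213 ∉ Q(√95), so x^2 - 213 stays irreducible over Q(√95) and [Q(√95, √213) : Q(√95)] = 2. By the tower law, [Q(√95, √213) : Q] = 2 · 2 = 4.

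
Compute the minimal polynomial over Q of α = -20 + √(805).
m_α(x) = x^2 + 40x - 405

From α + 20 = √(805), squaring gives (α + 20)^2 = 805, i.e. α^2 + 40α + 400 = 805, so α^2 + 40α - 405 = 0. The discriminant of x^2 + 40x - 405 is (40)^2 - 4·(-405) = 1600 + 1620 = 3220, and 4·(805) is not a perfect square in Q since 805 is squarefree and ≠ 1. Hence x^2 + 40x - 405 is irreducible over Q and is the minimal polynomial of α.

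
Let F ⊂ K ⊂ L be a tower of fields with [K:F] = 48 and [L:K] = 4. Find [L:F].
[L:F] = 192

The tower law says that for any tower of field extensions F ⊂ K ⊂ L with finite degrees, [L:F] = [L:K] · [K:F]. Here this gives [L:F] = 4 · 48 = 192.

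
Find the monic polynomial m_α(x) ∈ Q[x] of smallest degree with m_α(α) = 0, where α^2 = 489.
m_α(x) = x^2 - 489

α satisfies α^2 - 489 = 0, so x^2 - 489 annihilates α. Since d = 489 is squarefree and ≠ 1, it is not a perfect square in Q, so x^2 - 489 has no rational root and is therefore irreducible over Q (a degree-2 polynomial over a field is irreducible iff it has no root). Hence m_α(x) = x^2 - 489.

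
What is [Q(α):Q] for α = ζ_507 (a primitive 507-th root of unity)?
[Q(α):Q] = 312

The minimal polynomial of ζ_507 over Q is the 507-th cyclotomic polynomial Φ_507(x), which is irreducible over Q and has degree φ(507) = 312. Hence [Q(α):Q] = φ(507) = 312.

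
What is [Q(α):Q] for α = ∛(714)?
[Q(α):Q] = 3

The minimal polynomial of α is x^3 - 714, irreducible over Q since 714 is not a perfect cube (so x^3 - 714 has no rational root). Hence [Q(α):Q] = deg(m_α) = 3.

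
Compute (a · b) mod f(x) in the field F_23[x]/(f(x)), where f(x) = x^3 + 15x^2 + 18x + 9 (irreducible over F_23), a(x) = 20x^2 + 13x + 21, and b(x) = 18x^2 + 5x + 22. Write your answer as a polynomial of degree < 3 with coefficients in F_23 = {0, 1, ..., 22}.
a · b ≡ 13x^2 + 19x + 10 (mod f(x))

Multiply in F_23[x]: a(x)·b(x) = (20x^2 + 13x + 21)·(18x^2 + 5x + 22) = 15x^4 + 12x^3 + 9x^2 + 2. This has degree ≥ 3, so divide by f(x) over F_23: 15x^4 + 12x^3 + 9x^2 + 2 = (15x + 17)·(x^3 + 15x^2 + 18x + 9) + (13x^2 + 19x + 10). Hence a·b ≡ 13x^2 + 19x + 10 (mod f). (F_23[x]/(f) is a field with 23^3 = 12167 elements since f is irreducible of degree 3.)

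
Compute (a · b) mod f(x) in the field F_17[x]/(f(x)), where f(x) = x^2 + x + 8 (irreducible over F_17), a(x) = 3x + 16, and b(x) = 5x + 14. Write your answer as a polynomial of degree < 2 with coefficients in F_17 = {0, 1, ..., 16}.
a · b ≡ 5x + 2 (mod f(x))

Multiply in F_17[x]: a(x)·b(x) = (3x + 16)·(5x + 14) = 15x^2 + 3x + 3. This has degree ≥ 2, so divide by f(x) over F_17: 15x^2 + 3x + 3 = (15)·(x^2 + x + 8) + (5x + 2). Hence a·b ≡ 5x + 2 (mod f). (F_17[x]/(f) is a field with 17^2 = 289 elements since f is irreducible of degree 2.)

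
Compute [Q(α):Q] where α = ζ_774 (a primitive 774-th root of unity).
[Q(α):Q] = 252

The minimal polynomial of ζ_774 over Q is the 774-th cyclotomic polynomial Φ_774(x), which is irreducible over Q and has degree φ(774) = 252. Hence [Q(α):Q] = φ(774) = 252.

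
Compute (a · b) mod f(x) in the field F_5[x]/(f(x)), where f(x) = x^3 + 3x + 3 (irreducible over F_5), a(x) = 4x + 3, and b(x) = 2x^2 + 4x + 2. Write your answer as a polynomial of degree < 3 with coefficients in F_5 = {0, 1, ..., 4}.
a · b ≡ 2x^2 + x + 2 (mod f(x))

Multiply in F_5[x]: a(x)·b(x) = (4x + 3)·(2x^2 + 4x + 2) = 3x^3 + 2x^2 + 1. This has degree ≥ 3, so divide by f(x) over F_5: 3x^3 + 2x^2 + 1 = (3)·(x^3 + 3x + 3) + (2x^2 + x + 2). Hence a·b ≡ 2x^2 + x + 2 (mod f). (F_5[x]/(f) is a field with 5^3 = 125 elements since f is irreducible of degree 3.)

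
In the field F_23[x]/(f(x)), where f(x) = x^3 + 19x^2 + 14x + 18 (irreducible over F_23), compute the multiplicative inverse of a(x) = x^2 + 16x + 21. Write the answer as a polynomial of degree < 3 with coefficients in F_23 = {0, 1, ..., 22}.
a(x)^(-1) ≡ 10x^2 + 2x + 10 (mod f(x))

Since f is irreducible over F_23, F_23[x]/(f) is a field and a(x) ≠ 0 has an inverse. Apply the extended Euclidean algorithm to f(x) and a(x) in F_23[x]: f(x) = (x + 3)·a(x) + (14x + 1);  a(x) = (5x + 9)·(14x + 1) + (12). The last nonzero remainder is the constant 12 = gcd(f, a) in F_23. Back-substituting through the division chain expresses 12 = s(x)·a(x) + t(x)·f(x) with s(x) ≡ 5x^2 + x + 5 (mod f), so (5x^2 + x + 5)·a(x) ≡ 12 (mod f). Multiplying by 12^(-1) ≡ 2 in F_23 gives a(x)^(-1) ≡ 2·(5x^2 + x + 5) ≡ 10x^2 + 2x + 10 (mod f). Check: (x^2 + 16x + 21)·(10x^2 + 2x + 10) = 10x^4 + x^3 + 22x^2 + 18x + 3 ≡ 1 (mod x^3 + 19x^2 + 14x + 18).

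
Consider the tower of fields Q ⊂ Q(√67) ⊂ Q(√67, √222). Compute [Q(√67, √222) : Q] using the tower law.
[Q(√67, √222) : Q] = 4

[Q(√67):Q] = 2 (min poly x^2 - 67, irreducible since 67 is squarefree > 1). For the top step, suppose √222 ∈ Q(√67), say √222 = c + d√67 with c, d ∈ Q. Squaring: 222 = c^2 + 67d^2 + 2cd√67. Since √67 ∉ Q this forces 2cd = 0. If d = 0 then √222 = c ∈ Q, contradicting 222 squarefree > 1. If c = 0 then 222 = 67d^2, so 67·222 = (67d)^2 is a perfect square in Q — but 67·222 = 14874 is not a perfect square (since 67 and 222 are distinct squarefree integers). Contradiction. Hence √222 ∉ Q(√67), so x^2 - 222 stays irreducible over Q(√67) and [Q(√67, √222) : Q(√67)] = 2. By the tower law, [Q(√67, √222) : Q] = 2 · 2 = 4.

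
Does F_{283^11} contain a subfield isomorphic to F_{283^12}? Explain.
No: F_{283^12} is not a subfield of F_{283^11}

F_{p^m} embeds in F_{p^n} iff m | n. Here 12 ∤ 11 (since 11 = 0·12 + 11 with remainder 11 ≠ 0), so F_{283^12} is not a subfield of F_{283^11}. Equivalently: if it were, the tower law would give 12 = [F_{283^12}:F_283] dividing [F_{283^11}:F_283] = 11, contradiction.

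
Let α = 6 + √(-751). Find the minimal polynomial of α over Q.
m_α(x) = x^2 - 12x + 787

From α - 6 = √(-751), squaring gives (α - 6)^2 = -751, i.e. α^2 - 12α + 36 = -751, so α^2 - 12α + 787 = 0. The discriminant of x^2 - 12x + 787 is (-12)^2 - 4·(787) = 144 - 3148 = -3004, and 4·(-751) is not a perfect square in Q since -751 is squarefree and ≠ 1. Hence x^2 - 12x + 787 is irreducible over Q and is the minimal polynomial of α.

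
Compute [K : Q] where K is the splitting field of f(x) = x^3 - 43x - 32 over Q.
[K : Q] = 6

By the rational root test, any rational root of the monic integer polynomial f(x) = x^3 - 43x - 32 must be an integer dividing the constant term -32, i.e. one of ±{1, 2, 4, 8, 16, 32}. Evaluating: f(1) = -74, f(-1) = 10, f(2) = -110, f(-2) = 46, f(4) = -140, f(-4) = 76, f(8) = 136, f(-8) = -200, f(16) = 3376, f(-16) = -3440, f(32) = 31360, f(-32) = -31424; none is 0, so f has no rational root and is therefore irreducible over Q (a cubic with no linear factor over a field is irreducible). For an irreducible cubic, the Galois group is A_3 or S_3 according as the discriminant disc(f) = -4a^3 - 27b^2 = -4·(-43)^3 - 27·(-32)^2 = 290380 is or is not a square in Q. Here disc(f) = 290380 is not a perfect square in Q, so the Galois group of f over Q is not contained in A_3 and must be all of S_3. The splitting field has degree |S_3| = 6 over Q, so [K : Q] = 6.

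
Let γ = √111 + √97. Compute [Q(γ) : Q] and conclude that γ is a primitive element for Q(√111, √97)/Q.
[Q(γ) : Q] = 4 (equivalently, Q(γ) = Q(√111, √97))

Obviously Q(γ) ⊆ Q(√111, √97), and [Q(√111, √97):Q] = 4 (since 111, 97 are distinct squarefree integers > 1 with 10767 not a perfect square). To show equality we compute the minimal polynomial of γ. From γ = √111 + √97: γ^2 = 111 + 2√(10767) + 97 = 208 + 2√(10767), so γ^2 - 208 = 2√(10767); squaring, (γ^2 - 208)^2 = 4·10767, i.e. γ^4 - 416γ^2 + 43264 - 43068 = 0, i.e. γ^4 - 416γ^2 + 196 = 0. So γ is a root of x^4 - 416x^2 + 196. This polynomial is irreducible over Q: it has no rational root (each ±√111 ± √97 is irrational), and any factorization into two quadratics over Q would force √(10767) ∈ Q (pairing opposite roots) or √111, √97 ∈ Q (other pairings), all impossible. Hence [Q(γ):Q] = 4 = [Q(√111, √97):Q], so Q(γ) = Q(√111, √97).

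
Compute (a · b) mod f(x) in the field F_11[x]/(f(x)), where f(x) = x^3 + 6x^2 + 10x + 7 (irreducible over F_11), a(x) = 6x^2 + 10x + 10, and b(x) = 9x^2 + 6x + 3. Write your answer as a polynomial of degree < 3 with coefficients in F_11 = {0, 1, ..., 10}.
a · b ≡ 2x^2 + 9x + 8 (mod f(x))

Multiply in F_11[x]: a(x)·b(x) = (6x^2 + 10x + 10)·(9x^2 + 6x + 3) = 10x^4 + 5x^3 + 3x^2 + 2x + 8. This has degree ≥ 3, so divide by f(x) over F_11: 10x^4 + 5x^3 + 3x^2 + 2x + 8 = (10x)·(x^3 + 6x^2 + 10x + 7) + (2x^2 + 9x + 8). Hence a·b ≡ 2x^2 + 9x + 8 (mod f). (F_11[x]/(f) is a field with 11^3 = 1331 elements since f is irreducible of degree 3.)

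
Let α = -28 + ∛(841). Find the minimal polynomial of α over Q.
m_α(x) = x^3 + 84x^2 + 2352x + 21111

Set β = α + 28 = ∛(841), so β^3 = 841. Then (α + 28)^3 - 841 = 0, i.e. α is a root of g(x) = (x + 28)^3 - 841 = x^3 + 84x^2 + 2352x + 21111. Since g(x) = h(x + 28) where h(x) = x^3 - 841, and h is irreducible over Q (because 841 is not a perfect cube, so h has no rational root, and a monic cubic with no rational root is irreducible), g is also irreducible (irreducibility is preserved under the substitution x → x + 28). Hence m_α(x) = x^3 + 84x^2 + 2352x + 21111.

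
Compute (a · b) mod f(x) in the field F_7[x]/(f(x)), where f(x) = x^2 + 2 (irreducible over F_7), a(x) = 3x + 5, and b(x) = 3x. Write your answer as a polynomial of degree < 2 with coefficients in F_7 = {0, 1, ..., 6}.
a · b ≡ x + 3 (mod f(x))

Multiply in F_7[x]: a(x)·b(x) = (3x + 5)·(3x) = 2x^2 + x. This has degree ≥ 2, so divide by f(x) over F_7: 2x^2 + x = (2)·(x^2 + 2) + (x + 3). Hence a·b ≡ x + 3 (mod f). (F_7[x]/(f) is a field with 7^2 = 49 elements since f is irreducible of degree 2.)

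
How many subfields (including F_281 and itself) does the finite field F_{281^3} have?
F_{281^3} has 2 subfields

The subfields of F_{p^n} are exactly the fields F_{p^d} for d | n (each is the fixed field of the unique index-d subgroup of Gal(F_{p^n}/F_p) ≅ Z/nZ). The divisors of n = 3 are {1, 3}, giving 2 subfields: F_{281^1}, F_{281^3}.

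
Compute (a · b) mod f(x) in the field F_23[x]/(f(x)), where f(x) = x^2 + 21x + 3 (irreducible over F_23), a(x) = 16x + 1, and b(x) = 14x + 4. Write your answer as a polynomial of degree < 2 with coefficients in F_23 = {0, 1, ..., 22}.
a · b ≡ 20x + 22 (mod f(x))

Multiply in F_23[x]: a(x)·b(x) = (16x + 1)·(14x + 4) = 17x^2 + 9x + 4. This has degree ≥ 2, so divide by f(x) over F_23: 17x^2 + 9x + 4 = (17)·(x^2 + 21x + 3) + (20x + 22). Hence a·b ≡ 20x + 22 (mod f). (F_23[x]/(f) is a field with 23^2 = 529 elements since f is irreducible of degree 2.)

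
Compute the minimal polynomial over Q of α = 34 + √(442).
m_α(x) = x^2 - 68x + 714

From α - 34 = √(442), squaring gives (α - 34)^2 = 442, i.e. α^2 - 68α + 1156 = 442, so α^2 - 68α + 714 = 0. The discriminant of x^2 - 68x + 714 is (-68)^2 - 4·(714) = 4624 - 2856 = 1768, and 4·(442) is not a perfect square in Q since 442 is squarefree and ≠ 1. Hence x^2 - 68x + 714 is irreducible over Q and is the minimal polynomial of α.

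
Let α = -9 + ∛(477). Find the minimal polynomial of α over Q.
m_α(x) = x^3 + 27x^2 + 243x + 252

Set β = α + 9 = ∛(477), so β^3 = 477. Then (α + 9)^3 - 477 = 0, i.e. α is a root of g(x) = (x + 9)^3 - 477 = x^3 + 27x^2 + 243x + 252. Since g(x) = h(x + 9) where h(x) = x^3 - 477, and h is irreducible over Q (because 477 is not a perfect cube, so h has no rational root, and a monic cubic with no rational root is irreducible), g is also irreducible (irreducibility is preserved under the substitution x → x + 9). Hence m_α(x) = x^3 + 27x^2 + 243x + 252.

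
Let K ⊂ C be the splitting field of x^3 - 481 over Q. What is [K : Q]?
[K : Q] = 6

The roots of x^3 - 481 are ∛481, ω∛481, ω^2∛481 where ω = e^(2πi/3) is a primitive cube root of unity, so K = Q(∛481, ω). Now [Q(∛481):Q] = 3 (since 481 is not a perfect cube, x^3 - 481 is irreducible) and [Q(ω):Q] = 2. Both 2 and 3 divide [K:Q], and [K:Q] ≤ 3·2 = 6, so [K:Q] = 6. (Equivalently: Q(∛481) ⊂ R but ω ∉ R, so [K : Q(∛481)] = 2.)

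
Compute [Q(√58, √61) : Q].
[Q(√58, √61) : Q] = 4

[Q(√58):Q] = 2 (min poly x^2 - 58, irreducible since 58 is squarefree > 1). For the top step, suppose √61 ∈ Q(√58), say √61 = c + d√58 with c, d ∈ Q. Squaring: 61 = c^2 + 58d^2 + 2cd√58. Since √58 ∉ Q this forces 2cd = 0. If d = 0 then √61 = c ∈ Q, contradicting 61 squarefree > 1. If c = 0 then 61 = 58d^2, so 58·61 = (58d)^2 is a perfect square in Q — but 58·61 = 3538 is not a perfect square (since 58 and 61 are distinct squarefree integers). Contradiction. Hence √61 ∉ Q(√58), so x^2 - 61 stays irreducible over Q(√58) and [Q(√58, √61) : Q(√58)] = 2. By the tower law, [Q(√58, √61) : Q] = 2 · 2 = 4.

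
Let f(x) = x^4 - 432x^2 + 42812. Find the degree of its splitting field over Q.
[K : Q] = 4

Solving the quadratic in x^2: x^2 = (432 ± √(432^2 - 4·42812))/2 = (432 ± √15376)/2 = (432 ± 124)/2, giving x^2 = 154 or x^2 = 278. So f(x) = (x^2 - 154)(x^2 - 278) and the roots of f are ±√154, ±√278. Hence the splitting field is K = Q(√154, √278). Since 154 and 278 are distinct squarefree integers > 1, their product 42812 is not a perfect square, so √278 ∉ Q(√154). By the tower law [K:Q] = [Q(√154,√278):Q(√154)] · [Q(√154):Q] = 2 · 2 = 4.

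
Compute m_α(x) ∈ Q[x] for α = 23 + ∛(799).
m_α(x) = x^3 - 69x^2 + 1587x - 12966

Set β = α - 23 = ∛(799), so β^3 = 799. Then (α - 23)^3 - 799 = 0, i.e. α is a root of g(x) = (x - 23)^3 - 799 = x^3 - 69x^2 + 1587x - 12966. Since g(x) = h(x - 23) where h(x) = x^3 - 799, and h is irreducible over Q (because 799 is not a perfect cube, so h has no rational root, and a monic cubic with no rational root is irreducible), g is also irreducible (irreducibility is preserved under the substitution x → x - 23). Hence m_α(x) = x^3 - 69x^2 + 1587x - 12966.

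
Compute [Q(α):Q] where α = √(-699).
[Q(α):Q] = 2

[Q(α):Q] equals the degree of the minimal polynomial of α. Here α^2 = -699 and x^2 + 699 is irreducible (d = -699 is squarefree, ≠ 1, hence not a square), so deg(m_α) = 2. Thus [Q(α):Q] = 2.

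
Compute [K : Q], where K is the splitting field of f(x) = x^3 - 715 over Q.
[K : Q] = 6

The roots of x^3 - 715 are ∛715, ω∛715, ω^2∛715 where ω = e^(2πi/3) is a primitive cube root of unity, so K = Q(∛715, ω). Now [Q(∛715):Q] = 3 (since 715 is not a perfect cube, x^3 - 715 is irreducible) and [Q(ω):Q] = 2. Both 2 and 3 divide [K:Q], and [K:Q] ≤ 3·2 = 6, so [K:Q] = 6. (Equivalently: Q(∛715) ⊂ R but ω ∉ R, so [K : Q(∛715)] = 2.)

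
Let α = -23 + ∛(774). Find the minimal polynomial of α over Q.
m_α(x) = x^3 + 69x^2 + 1587x + 11393

Set β = α + 23 = ∛(774), so β^3 = 774. Then (α + 23)^3 - 774 = 0, i.e. α is a root of g(x) = (x + 23)^3 - 774 = x^3 + 69x^2 + 1587x + 11393. Since g(x) = h(x + 23) where h(x) = x^3 - 774, and h is irreducible over Q (because 774 is not a perfect cube, so h has no rational root, and a monic cubic with no rational root is irreducible), g is also irreducible (irreducibility is preserved under the substitution x → x + 23). Hence m_α(x) = x^3 + 69x^2 + 1587x + 11393.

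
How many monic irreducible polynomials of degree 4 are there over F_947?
There are 201066371418 monic irreducible polynomials of degree 4 over F_947

Each element of F_{947^4} that lies in no proper subfield is a root of exactly one monic irreducible of degree 4 over F_947, and each such polynomial has 4 distinct roots in F_{947^4}. By Möbius inversion the count is N_947(4) = (1/4) Σ_{d|4} μ(4/d) · 947^d = (1/4)(μ(4)·947^1 + μ(2)·947^2 + μ(1)·947^4) = 804265485672/4 = 201066371418.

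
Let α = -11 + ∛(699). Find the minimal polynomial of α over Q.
m_α(x) = x^3 + 33x^2 + 363x + 632

Set β = α + 11 = ∛(699), so β^3 = 699. Then (α + 11)^3 - 699 = 0, i.e. α is a root of g(x) = (x + 11)^3 - 699 = x^3 + 33x^2 + 363x + 632. Since g(x) = h(x + 11) where h(x) = x^3 - 699, and h is irreducible over Q (because 699 is not a perfect cube, so h has no rational root, and a monic cubic with no rational root is irreducible), g is also irreducible (irreducibility is preserved under the substitution x → x + 11). Hence m_α(x) = x^3 + 33x^2 + 363x + 632.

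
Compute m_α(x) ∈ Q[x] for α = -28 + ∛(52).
m_α(x) = x^3 + 84x^2 + 2352x + 21900

Set β = α + 28 = ∛(52), so β^3 = 52. Then (α + 28)^3 - 52 = 0, i.e. α is a root of g(x) = (x + 28)^3 - 52 = x^3 + 84x^2 + 2352x + 21900. Since g(x) = h(x + 28) where h(x) = x^3 - 52, and h is irreducible over Q (because 52 is not a perfect cube, so h has no rational root, and a monic cubic with no rational root is irreducible), g is also irreducible (irreducibility is preserved under the substitution x → x + 28). Hence m_α(x) = x^3 + 84x^2 + 2352x + 21900.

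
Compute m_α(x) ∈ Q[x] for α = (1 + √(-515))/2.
m_α(x) = x^2 - x + 129

From 2α - 1 = √(-515), squaring gives (2α - 1)^2 = -515, i.e. 4α^2 - 4α + 1 = -515, so α^2 - α + (1 + 515)/4 = 0. Since -515 ≡ 1 (mod 4), (1 + 515)/4 = 129 ∈ Z. The polynomial x^2 - x + 129 has discriminant 1 - 4·(129) = -515, which is not a perfect square in Q (d = -515 is squarefree and ≠ 1), so x^2 - x + 129 is irreducible over Q. It is the minimal polynomial of α.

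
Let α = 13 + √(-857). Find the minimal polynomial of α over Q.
m_α(x) = x^2 - 26x + 1026

From α - 13 = √(-857), squaring gives (α - 13)^2 = -857, i.e. α^2 - 26α + 169 = -857, so α^2 - 26α + 1026 = 0. The discriminant of x^2 - 26x + 1026 is (-26)^2 - 4·(1026) = 676 - 4104 = -3428, and 4·(-857) is not a perfect square in Q since -857 is squarefree and ≠ 1. Hence x^2 - 26x + 1026 is irreducible over Q and is the minimal polynomial of α.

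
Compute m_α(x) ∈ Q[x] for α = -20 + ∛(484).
m_α(x) = x^3 + 60x^2 + 1200x + 7516

Set β = α + 20 = ∛(484), so β^3 = 484. Then (α + 20)^3 - 484 = 0, i.e. α is a root of g(x) = (x + 20)^3 - 484 = x^3 + 60x^2 + 1200x + 7516. Since g(x) = h(x + 20) where h(x) = x^3 - 484, and h is irreducible over Q (because 484 is not a perfect cube, so h has no rational root, and a monic cubic with no rational root is irreducible), g is also irreducible (irreducibility is preserved under the substitution x → x + 20). Hence m_α(x) = x^3 + 60x^2 + 1200x + 7516.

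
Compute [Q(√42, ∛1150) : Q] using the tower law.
[Q(√42, ∛1150) : Q] = 6

Let L = Q(√42, ∛1150). Since Q(√42) ⊂ L and [Q(√42):Q] = 2, the tower law gives 2 | [L:Q]. Likewise Q(∛1150) ⊂ L with [Q(∛1150):Q] = 3 (because 1150 is not a perfect cube), so 3 | [L:Q]. As gcd(2,3) = 1, [L:Q] is divisible by 6. Conversely L is generated over Q by √42 and ∛1150, so [L:Q] ≤ 2·3 = 6. Therefore [Q(√42, ∛1150) : Q] = 6.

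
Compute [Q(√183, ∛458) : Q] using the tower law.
[Q(√183, ∛458) : Q] = 6

Let L = Q(√183, ∛458). Since Q(√183) ⊂ L and [Q(√183):Q] = 2, the tower law gives 2 | [L:Q]. Likewise Q(∛458) ⊂ L with [Q(∛458):Q] = 3 (because 458 is not a perfect cube), so 3 | [L:Q]. As gcd(2,3) = 1, [L:Q] is divisible by 6. Conversely L is generated over Q by √183 and ∛458, so [L:Q] ≤ 2·3 = 6. Therefore [Q(√183, ∛458) : Q] = 6.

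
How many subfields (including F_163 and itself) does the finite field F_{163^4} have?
F_{163^4} has 3 subfields

The subfields of F_{p^n} are exactly the fields F_{p^d} for d | n (each is the fixed field of the unique index-d subgroup of Gal(F_{p^n}/F_p) ≅ Z/nZ). The divisors of n = 4 are {1, 2, 4}, giving 3 subfields: F_{163^1}, F_{163^2}, F_{163^4}.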